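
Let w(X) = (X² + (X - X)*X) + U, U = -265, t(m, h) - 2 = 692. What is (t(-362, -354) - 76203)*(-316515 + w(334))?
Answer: 15496259016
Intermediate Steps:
t(m, h) = 694 (t(m, h) = 2 + 692 = 694)
w(X) = -265 + X² (w(X) = (X² + (X - X)*X) - 265 = (X² + 0*X) - 265 = (X² + 0) - 265 = X² - 265 = -265 + X²)
(t(-362, -354) - 76203)*(-316515 + w(334)) = (694 - 76203)*(-316515 + (-265 + 334²)) = -75509*(-316515 + (-265 + 111556)) = -75509*(-316515 + 111291) = -75509*(-205224) = 15496259016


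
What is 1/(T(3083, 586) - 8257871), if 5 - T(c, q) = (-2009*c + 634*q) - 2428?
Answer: -1/2433215 ≈ -4.1098e-7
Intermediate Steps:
T(c, q) = 2433 - 634*q + 2009*c (T(c, q) = 5 - ((-2009*c + 634*q) - 2428) = 5 - (-2428 - 2009*c + 634*q) = 5 + (2428 - 634*q + 2009*c) = 2433 - 634*q + 2009*c)
1/(T(3083, 586) - 8257871) = 1/((2433 - 634*586 + 2009*3083) - 8257871) = 1/((2433 - 371524 + 6193747) - 8257871) = 1/(5824656 - 8257871) = 1/(-2433215) = -1/2433215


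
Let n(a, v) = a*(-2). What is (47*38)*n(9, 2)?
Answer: -32148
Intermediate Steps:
n(a, v) = -2*a
(47*38)*n(9, 2) = (47*38)*(-2*9) = 1786*(-18) = -32148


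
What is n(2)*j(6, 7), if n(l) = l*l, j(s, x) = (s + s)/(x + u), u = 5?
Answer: 4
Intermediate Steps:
j(s, x) = 2*s/(5 + x) (j(s, x) = (s + s)/(x + 5) = (2*s)/(5 + x) = 2*s/(5 + x))
n(l) = l**2
n(2)*j(6, 7) = 2**2*(2*6/(5 + 7)) = 4*(2*6/12) = 4*(2*6*(1/12)) = 4*1 = 4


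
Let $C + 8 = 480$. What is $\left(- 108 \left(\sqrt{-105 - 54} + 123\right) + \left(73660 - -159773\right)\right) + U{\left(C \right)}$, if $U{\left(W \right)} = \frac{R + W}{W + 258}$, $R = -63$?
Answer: $\frac{160709179}{730} - 108 i \sqrt{159} \approx 2.2015 \cdot 10^{5} - 1361.8 i$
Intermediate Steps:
$C = 472$ ($C = -8 + 480 = 472$)
$U{\left(W \right)} = \frac{-63 + W}{258 + W}$ ($U{\left(W \right)} = \frac{-63 + W}{W + 258} = \frac{-63 + W}{258 + W}$)
$\left(- 108 \left(\sqrt{-105 - 54} + 123\right) + \left(73660 - -159773\right)\right) + U{\left(C \right)} = \left(- 108 \left(\sqrt{-105 - 54} + 123\right) + \left(73660 - -159773\right)\right) + \frac{-63 + 472}{258 + 472} = \left(- 108 \left(\sqrt{-159} + 123\right) + \left(73660 + 159773\right)\right) + \frac{1}{730} \cdot 409 = \left(- 108 \left(i \sqrt{159} + 123\right) + 233433\right) + \frac{1}{730} \cdot 409 = \left(- 108 \left(123 + i \sqrt{159}\right) + 233433\right) + \frac{409}{730} = \left(\left(-13284 - 108 i \sqrt{159}\right) + 233433\right) + \frac{409}{730} = \left(220149 - 108 i \sqrt{159}\right) + \frac{409}{730} = \frac{160709179}{730} - 108 i \sqrt{159}$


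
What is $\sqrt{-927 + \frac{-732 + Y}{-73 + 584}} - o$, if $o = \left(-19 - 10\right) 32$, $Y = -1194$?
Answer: $928 + \frac{3 i \sqrt{27004817}}{511} \approx 928.0 + 30.509 i$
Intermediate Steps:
$o = -928$ ($o = \left(-29\right) 32 = -928$)
$\sqrt{-927 + \frac{-732 + Y}{-73 + 584}} - o = \sqrt{-927 + \frac{-732 - 1194}{-73 + 584}} - -928 = \sqrt{-927 - \frac{1926}{511}} + 928 = \sqrt{- \frac{475623}{511}} + 928 = \frac{3 i \sqrt{27004817}}{511} + 928 = 928 + \frac{3 i \sqrt{27004817}}{511}$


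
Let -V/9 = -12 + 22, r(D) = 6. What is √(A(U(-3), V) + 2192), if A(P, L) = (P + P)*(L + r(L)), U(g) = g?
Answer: 2*√674 ≈ 51.923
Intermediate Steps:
V = -90 (V = -9*(-12 + 22) = -9*10 = -90)
A(P, L) = 2*P*(6 + L) (A(P, L) = (P + P)*(L + 6) = (2*P)*(6 + L) = 2*P*(6 + L))
√(A(U(-3), V) + 2192) = √(2*(-3)*(6 - 90) + 2192) = √(2*(-3)*(-84) + 2192) = √(504 + 2192) = √2696 = 2*√674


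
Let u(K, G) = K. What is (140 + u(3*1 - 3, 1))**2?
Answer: 19600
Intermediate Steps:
(140 + u(3*1 - 3, 1))**2 = (140 + (3*1 - 3))**2 = (140 + (3 - 3))**2 = (140 + 0)**2 = 140**2 = 19600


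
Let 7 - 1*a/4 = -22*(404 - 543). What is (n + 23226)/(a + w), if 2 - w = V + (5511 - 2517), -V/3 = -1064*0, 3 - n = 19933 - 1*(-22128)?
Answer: 4708/3799 ≈ 1.2393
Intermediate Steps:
n = -42058 (n = 3 - (19933 - 1*(-22128)) = 3 - (19933 + 22128) = 3 - 1*42061 = 3 - 42061 = -42058)
V = 0 (V = -(-228)*14*0 = -(-228)*0 = -3*0 = 0)
a = -12204 (a = 28 - (-88)*(404 - 543) = 28 - (-88)*(-139) = 28 - 4*3058 = 28 - 12232 = -12204)
w = -2992 (w = 2 - (0 + (5511 - 2517)) = 2 - (0 + 2994) = 2 - 1*2994 = 2 - 2994 = -2992)
(n + 23226)/(a + w) = (-42058 + 23226)/(-12204 - 2992) = -18832/(-15196) = -18832*(-1/15196) = 4708/3799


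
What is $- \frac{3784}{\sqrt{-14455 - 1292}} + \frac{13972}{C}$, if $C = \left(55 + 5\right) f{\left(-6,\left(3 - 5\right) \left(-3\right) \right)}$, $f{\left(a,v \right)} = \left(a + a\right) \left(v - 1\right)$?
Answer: $- \frac{3493}{900} + \frac{3784 i \sqrt{15747}}{15747} \approx -3.8811 + 30.155 i$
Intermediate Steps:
$f{\left(a,v \right)} = 2 a \left(-1 + v\right)$
$C = -3600$ ($C = \left(55 + 5\right) 2 \left(-6\right) \left(-1 + \left(3 - 5\right) \left(-3\right)\right) = 60 \cdot 2 \left(-6\right) \left(-1 - -6\right) = 60 \cdot 2 \left(-6\right) \left(-1 + 6\right) = 60 \cdot 2 \left(-6\right) 5 = 60 \left(-60\right) = -3600$)
$- \frac{3784}{\sqrt{-14455 - 1292}} + \frac{13972}{C} = - \frac{3784}{\sqrt{-14455 - 1292}} + \frac{13972}{-3600} = - \frac{3784}{\sqrt{-15747}} + 13972 \left(- \frac{1}{3600}\right) = - \frac{3784}{i \sqrt{15747}} - \frac{3493}{900} = - 3784 \left(- \frac{i \sqrt{15747}}{15747}\right) - \frac{3493}{900} = \frac{3784 i \sqrt{15747}}{15747} - \frac{3493}{900} = - \frac{3493}{900} + \frac{3784 i \sqrt{15747}}{15747}$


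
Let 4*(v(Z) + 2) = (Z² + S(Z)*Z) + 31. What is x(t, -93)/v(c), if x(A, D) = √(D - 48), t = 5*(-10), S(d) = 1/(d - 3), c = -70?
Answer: 292*I*√141/359449 ≈ 0.0096462*I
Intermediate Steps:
S(d) = 1/(-3 + d)
t = -50
v(Z) = 23/4 + Z²/4 + Z/(4*(-3 + Z)) (v(Z) = -2 + ((Z² + Z/(-3 + Z)) + 31)/4 = -2 + (31 + Z² + Z/(-3 + Z))/4 = -2 + (31/4 + Z²/4 + Z/(4*(-3 + Z))) = 23/4 + Z²/4 + Z/(4*(-3 + Z)))
x(A, D) = √(-48 + D)
x(t, -93)/v(c) = √(-48 - 93)/(((-70 + (-3 - 70)*(23 + (-70)²))/(4*(-3 - 70)))) = √(-141)/(((¼)*(-70 - 73*(23 + 4900))/(-73))) = (I*√141)/(((¼)*(-1/73)*(-70 - 73*4923))) = (I*√141)/(((¼)*(-1/73)*(-70 - 359379))) = (I*√141)/(((¼)*(-1/73)*(-359449))) = (I*√141)/(359449/292) = (I*√141)*(292/359449) = 292*I*√141/359449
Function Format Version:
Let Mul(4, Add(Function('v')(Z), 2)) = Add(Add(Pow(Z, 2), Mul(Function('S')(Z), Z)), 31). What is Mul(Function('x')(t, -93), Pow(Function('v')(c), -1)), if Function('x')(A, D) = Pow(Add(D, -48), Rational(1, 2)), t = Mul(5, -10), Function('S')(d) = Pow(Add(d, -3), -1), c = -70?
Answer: Mul(Rational(292, 359449), I, Pow(141, Rational(1, 2))) ≈ Mul(0.0096462, I)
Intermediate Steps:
Function('S')(d) = Pow(Add(-3, d), -1)
t = -50
Function('v')(Z) = Add(Rational(23, 4), Mul(Rational(1, 4), Pow(Z, 2)), Mul(Rational(1, 4), Z, Pow(Add(-3, Z), -1))) (Function('v')(Z) = Add(-2, Mul(Rational(1, 4), Add(Add(Pow(Z, 2), Mul(Pow(Add(-3, Z), -1), Z)), 31))) = Add(-2, Mul(Rational(1, 4), Add(Add(Pow(Z, 2), Mul(Z, Pow(Add(-3, Z), -1))), 31))) = Add(-2, Mul(Rational(1, 4), Add(31, Pow(Z, 2), Mul(Z, Pow(Add(-3, Z), -1))))) = Add(-2, Add(Rational(31, 4), Mul(Rational(1, 4), Pow(Z, 2)), Mul(Rational(1, 4), Z, Pow(Add(-3, Z), -1)))) = Add(Rational(23, 4), Mul(Rational(1, 4), Pow(Z, 2)), Mul(Rational(1, 4), Z, Pow(Add(-3, Z), -1))))
Function('x')(A, D) = Pow(Add(-48, D), Rational(1, 2))
Mul(Function('x')(t, -93), Pow(Function('v')(c), -1)) = Mul(Pow(Add(-48, -93), Rational(1, 2)), Pow(Mul(Rational(1, 4), Pow(Add(-3, -70), -1), Add(-70, Mul(Add(-3, -70), Add(23, Pow(-70, 2))))), -1)) = Mul(Pow(-141, Rational(1, 2)), Pow(Mul(Rational(1, 4), Pow(-73, -1), Add(-70, Mul(-73, Add(23, 4900)))), -1)) = Mul(Mul(I, Pow(141, Rational(1, 2))), Pow(Mul(Rational(1, 4), Rational(-1, 73), Add(-70, Mul(-73, 4923))), -1)) = Mul(Mul(I, Pow(141, Rational(1, 2))), Pow(Mul(Rational(1, 4), Rational(-1, 73), Add(-70, -359379)), -1)) = Mul(Mul(I, Pow(141, Rational(1, 2))), Pow(Mul(Rational(1, 4), Rational(-1, 73), -359449), -1)) = Mul(Mul(I, Pow(141, Rational(1, 2))), Pow(Rational(359449, 292), -1)) = Mul(Mul(I, Pow(141, Rational(1, 2))), Rational(292, 359449)) = Mul(Rational(292, 359449), I, Pow(141, Rational(1, 2)))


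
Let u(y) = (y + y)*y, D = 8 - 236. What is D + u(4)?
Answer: -196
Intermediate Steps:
D = -228
u(y) = 2*y**2 (u(y) = (2*y)*y = 2*y**2)
D + u(4) = -228 + 2*4**2 = -228 + 2*16 = -228 + 32 = -196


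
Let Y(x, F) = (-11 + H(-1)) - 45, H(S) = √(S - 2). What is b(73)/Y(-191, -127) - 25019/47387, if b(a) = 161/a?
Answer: -6160269985/10858588889 - 161*I*√3/229147 ≈ -0.56732 - 0.0012169*I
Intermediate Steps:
H(S) = √(-2 + S)
Y(x, F) = -56 + I*√3 (Y(x, F) = (-11 + √(-2 - 1)) - 45 = (-11 + √(-3)) - 45 = (-11 + I*√3) - 45 = -56 + I*√3)
b(73)/Y(-191, -127) - 25019/47387 = (161/73)/(-56 + I*√3) - 25019/47387 = (161*(1/73))/(-56 + I*√3) - 25019*1/47387 = 161/(73*(-56 + I*√3)) - 25019/47387 = -25019/47387 + 161/(73*(-56 + I*√3))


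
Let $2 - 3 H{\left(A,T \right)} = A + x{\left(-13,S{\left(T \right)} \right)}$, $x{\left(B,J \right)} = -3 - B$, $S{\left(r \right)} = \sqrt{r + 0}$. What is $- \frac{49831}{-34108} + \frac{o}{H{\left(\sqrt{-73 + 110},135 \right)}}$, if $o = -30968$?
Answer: $\frac{8450500831}{306972} - \frac{30968 \sqrt{37}}{9} \approx 6598.5$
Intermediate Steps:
$S{\left(r \right)} = \sqrt{r}$
$H{\left(A,T \right)} = - \frac{8}{3} - \frac{A}{3}$ ($H{\left(A,T \right)} = \frac{2}{3} - \frac{A - -10}{3} = \frac{2}{3} - \frac{A + \left(-3 + 13\right)}{3} = \frac{2}{3} - \frac{A + 10}{3} = \frac{2}{3} - \frac{10 + A}{3} = \frac{2}{3} - \left(\frac{10}{3} + \frac{A}{3}\right) = - \frac{8}{3} - \frac{A}{3}$)
$- \frac{49831}{-34108} + \frac{o}{H{\left(\sqrt{-73 + 110},135 \right)}} = - \frac{49831}{-34108} - \frac{30968}{- \frac{8}{3} - \frac{\sqrt{-73 + 110}}{3}} = \left(-49831\right) \left(- \frac{1}{34108}\right) - \frac{30968}{- \frac{8}{3} - \frac{\sqrt{37}}{3}} = \frac{49831}{34108} - \frac{30968}{- \frac{8}{3} - \frac{\sqrt{37}}{3}}$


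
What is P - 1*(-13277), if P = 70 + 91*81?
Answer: 20718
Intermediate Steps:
P = 7441 (P = 70 + 7371 = 7441)
P - 1*(-13277) = 7441 - 1*(-13277) = 7441 + 13277 = 20718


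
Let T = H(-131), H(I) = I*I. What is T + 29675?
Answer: 46836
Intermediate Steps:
H(I) = I²
T = 17161 (T = (-131)² = 17161)
T + 29675 = 17161 + 29675 = 46836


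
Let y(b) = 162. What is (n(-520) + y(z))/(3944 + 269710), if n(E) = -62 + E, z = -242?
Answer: -70/45609 ≈ -0.0015348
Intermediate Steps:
(n(-520) + y(z))/(3944 + 269710) = ((-62 - 520) + 162)/(3944 + 269710) = (-582 + 162)/273654 = -420*1/273654 = -70/45609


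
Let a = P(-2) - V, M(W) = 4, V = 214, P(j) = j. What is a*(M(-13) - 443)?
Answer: 94824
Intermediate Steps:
a = -216 (a = -2 - 1*214 = -2 - 214 = -216)
a*(M(-13) - 443) = -216*(4 - 443) = -216*(-439) = 94824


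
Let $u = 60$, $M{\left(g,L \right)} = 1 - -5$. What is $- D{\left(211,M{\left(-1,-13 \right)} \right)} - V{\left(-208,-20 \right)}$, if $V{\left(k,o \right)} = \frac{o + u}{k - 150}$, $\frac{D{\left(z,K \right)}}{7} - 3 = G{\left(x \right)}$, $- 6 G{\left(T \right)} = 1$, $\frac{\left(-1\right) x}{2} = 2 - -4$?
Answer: $- \frac{21181}{1074} \approx -19.722$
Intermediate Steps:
$M{\left(g,L \right)} = 6$ ($M{\left(g,L \right)} = 1 + 5 = 6$)
$x = -12$ ($x = - 2 \left(2 - -4\right) = - 2 \left(2 + 4\right) = \left(-2\right) 6 = -12$)
$G{\left(T \right)} = - \frac{1}{6}$ ($G{\left(T \right)} = \left(- \frac{1}{6}\right) 1 = - \frac{1}{6}$)
$D{\left(z,K \right)} = \frac{119}{6}$ ($D{\left(z,K \right)} = 21 + 7 \left(- \frac{1}{6}\right) = 21 - \frac{7}{6} = \frac{119}{6}$)
$V{\left(k,o \right)} = \frac{60 + o}{-150 + k}$ ($V{\left(k,o \right)} = \frac{o + 60}{k - 150} = \frac{60 + o}{-150 + k}$)
$- D{\left(211,M{\left(-1,-13 \right)} \right)} - V{\left(-208,-20 \right)} = \left(-1\right) \frac{119}{6} - \frac{60 - 20}{-150 - 208} = - \frac{119}{6} - \frac{1}{-358} \cdot 40 = - \frac{119}{6} - \left(- \frac{1}{358}\right) 40 = - \frac{119}{6} - - \frac{20}{179} = - \frac{119}{6} + \frac{20}{179} = - \frac{21181}{1074}$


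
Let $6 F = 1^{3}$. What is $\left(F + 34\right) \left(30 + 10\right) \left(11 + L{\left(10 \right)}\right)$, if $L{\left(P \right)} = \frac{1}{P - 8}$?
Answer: $\frac{47150}{3} \approx 15717.0$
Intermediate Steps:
$F = \frac{1}{6}$ ($F = \frac{1^{3}}{6} = \frac{1}{6} \cdot 1 = \frac{1}{6} \approx 0.16667$)
$L{\left(P \right)} = \frac{1}{-8 + P}$
$\left(F + 34\right) \left(30 + 10\right) \left(11 + L{\left(10 \right)}\right) = \left(\frac{1}{6} + 34\right) \left(30 + 10\right) \left(11 + \frac{1}{-8 + 10}\right) = \frac{205}{6} \cdot 40 \left(11 + \frac{1}{2}\right) = \frac{4100 \left(11 + \frac{1}{2}\right)}{3} = \frac{4100}{3} \cdot \frac{23}{2} = \frac{47150}{3}$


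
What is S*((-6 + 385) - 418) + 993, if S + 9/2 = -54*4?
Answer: 19185/2 ≈ 9592.5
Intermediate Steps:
S = -441/2 (S = -9/2 - 54*4 = -9/2 - 216 = -441/2 ≈ -220.50)
S*((-6 + 385) - 418) + 993 = -441*((-6 + 385) - 418)/2 + 993 = -441*(379 - 418)/2 + 993 = -441/2*(-39) + 993 = 17199/2 + 993 = 19185/2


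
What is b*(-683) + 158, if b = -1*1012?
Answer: 691354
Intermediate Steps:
b = -1012
b*(-683) + 158 = -1012*(-683) + 158 = 691196 + 158 = 691354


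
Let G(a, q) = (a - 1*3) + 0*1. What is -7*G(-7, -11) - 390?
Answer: -320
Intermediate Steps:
G(a, q) = -3 + a (G(a, q) = (a - 3) + 0 = (-3 + a) + 0 = -3 + a)
-7*G(-7, -11) - 390 = -7*(-3 - 7) - 390 = -7*(-10) - 390 = 70 - 390 = -320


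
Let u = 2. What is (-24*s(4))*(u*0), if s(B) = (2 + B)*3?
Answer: 0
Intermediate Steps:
s(B) = 6 + 3*B
(-24*s(4))*(u*0) = (-24*(6 + 3*4))*(2*0) = -24*(6 + 12)*0 = -24*18*0 = -432*0 = 0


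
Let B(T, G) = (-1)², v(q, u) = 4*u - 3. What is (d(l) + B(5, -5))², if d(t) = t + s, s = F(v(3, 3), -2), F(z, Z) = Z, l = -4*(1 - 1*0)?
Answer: 25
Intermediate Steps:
v(q, u) = -3 + 4*u
B(T, G) = 1
l = -4 (l = -4*(1 + 0) = -4*1 = -4)
s = -2
d(t) = -2 + t (d(t) = t - 2 = -2 + t)
(d(l) + B(5, -5))² = ((-2 - 4) + 1)² = (-6 + 1)² = (-5)² = 25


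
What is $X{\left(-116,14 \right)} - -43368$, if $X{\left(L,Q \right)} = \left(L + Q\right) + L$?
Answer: $43150$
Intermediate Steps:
$X{\left(L,Q \right)} = Q + 2 L$
$X{\left(-116,14 \right)} - -43368 = \left(14 + 2 \left(-116\right)\right) - -43368 = \left(14 - 232\right) + 43368 = -218 + 43368 = 43150$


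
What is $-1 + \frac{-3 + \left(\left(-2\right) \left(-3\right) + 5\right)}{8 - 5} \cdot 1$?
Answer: $\frac{5}{3} \approx 1.6667$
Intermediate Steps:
$-1 + \frac{-3 + \left(\left(-2\right) \left(-3\right) + 5\right)}{8 - 5} \cdot 1 = -1 + \frac{-3 + \left(6 + 5\right)}{3} \cdot 1 = -1 + \left(-3 + 11\right) \frac{1}{3} \cdot 1 = -1 + 8 \cdot \frac{1}{3} \cdot 1 = -1 + \frac{8}{3} \cdot 1 = -1 + \frac{8}{3} = \frac{5}{3}$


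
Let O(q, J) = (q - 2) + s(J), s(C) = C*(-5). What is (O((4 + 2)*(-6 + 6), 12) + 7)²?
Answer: 3025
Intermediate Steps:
s(C) = -5*C
O(q, J) = -2 + q - 5*J (O(q, J) = (q - 2) - 5*J = (-2 + q) - 5*J = -2 + q - 5*J)
(O((4 + 2)*(-6 + 6), 12) + 7)² = ((-2 + (4 + 2)*(-6 + 6) - 5*12) + 7)² = ((-2 + 6*0 - 60) + 7)² = ((-2 + 0 - 60) + 7)² = (-62 + 7)² = (-55)² = 3025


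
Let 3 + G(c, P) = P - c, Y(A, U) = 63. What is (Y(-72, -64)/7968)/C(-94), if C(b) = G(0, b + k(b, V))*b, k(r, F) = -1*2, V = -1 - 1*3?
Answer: 7/8238912 ≈ 8.4963e-7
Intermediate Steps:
V = -4 (V = -1 - 3 = -4)
k(r, F) = -2
G(c, P) = -3 + P - c (G(c, P) = -3 + (P - c) = -3 + P - c)
C(b) = b*(-5 + b) (C(b) = (-3 + (b - 2) - 1*0)*b = (-3 + (-2 + b) + 0)*b = (-5 + b)*b = b*(-5 + b))
(Y(-72, -64)/7968)/C(-94) = (63/7968)/((-94*(-5 - 94))) = (63*(1/7968))/((-94*(-99))) = (21/2656)/9306 = (21/2656)*(1/9306) = 7/8238912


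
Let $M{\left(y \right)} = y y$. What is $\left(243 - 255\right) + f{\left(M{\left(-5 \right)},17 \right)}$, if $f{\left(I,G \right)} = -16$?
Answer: $-28$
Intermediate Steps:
$M{\left(y \right)} = y^{2}$
$\left(243 - 255\right) + f{\left(M{\left(-5 \right)},17 \right)} = \left(243 - 255\right) - 16 = -12 - 16 = -28$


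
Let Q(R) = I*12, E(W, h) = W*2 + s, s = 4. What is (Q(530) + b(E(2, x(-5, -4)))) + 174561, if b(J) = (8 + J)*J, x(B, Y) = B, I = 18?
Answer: 174905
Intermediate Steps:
E(W, h) = 4 + 2*W (E(W, h) = W*2 + 4 = 2*W + 4 = 4 + 2*W)
Q(R) = 216 (Q(R) = 18*12 = 216)
b(J) = J*(8 + J)
(Q(530) + b(E(2, x(-5, -4)))) + 174561 = (216 + (4 + 2*2)*(8 + (4 + 2*2))) + 174561 = (216 + (4 + 4)*(8 + (4 + 4))) + 174561 = (216 + 8*(8 + 8)) + 174561 = (216 + 8*16) + 174561 = (216 + 128) + 174561 = 344 + 174561 = 174905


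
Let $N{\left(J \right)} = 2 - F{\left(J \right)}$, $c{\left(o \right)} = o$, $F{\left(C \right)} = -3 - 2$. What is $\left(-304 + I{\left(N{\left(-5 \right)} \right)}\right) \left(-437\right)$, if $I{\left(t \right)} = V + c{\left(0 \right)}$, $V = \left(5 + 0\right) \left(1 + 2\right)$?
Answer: $126293$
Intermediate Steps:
$F{\left(C \right)} = -5$ ($F{\left(C \right)} = -3 - 2 = -5$)
$V = 15$ ($V = 5 \cdot 3 = 15$)
$N{\left(J \right)} = 7$ ($N{\left(J \right)} = 2 - -5 = 2 + 5 = 7$)
$I{\left(t \right)} = 15$ ($I{\left(t \right)} = 15 + 0 = 15$)
$\left(-304 + I{\left(N{\left(-5 \right)} \right)}\right) \left(-437\right) = \left(-304 + 15\right) \left(-437\right) = \left(-289\right) \left(-437\right) = 126293$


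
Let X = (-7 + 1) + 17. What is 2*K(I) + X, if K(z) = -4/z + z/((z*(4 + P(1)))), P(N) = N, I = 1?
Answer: 17/5 ≈ 3.4000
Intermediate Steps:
X = 11 (X = -6 + 17 = 11)
K(z) = 1/5 - 4/z (K(z) = -4/z + z/((z*(4 + 1))) = -4/z + z/((z*5)) = -4/z + z/((5*z)) = -4/z + z*(1/(5*z)) = -4/z + 1/5 = 1/5 - 4/z)
2*K(I) + X = 2*((1/5)*(-20 + 1)/1) + 11 = 2*((1/5)*1*(-19)) + 11 = 2*(-19/5) + 11 = -38/5 + 11 = 17/5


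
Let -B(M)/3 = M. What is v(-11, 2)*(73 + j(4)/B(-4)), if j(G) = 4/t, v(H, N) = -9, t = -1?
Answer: -654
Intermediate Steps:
B(M) = -3*M
j(G) = -4 (j(G) = 4/(-1) = 4*(-1) = -4)
v(-11, 2)*(73 + j(4)/B(-4)) = -9*(73 - 4/((-3*(-4)))) = -9*(73 - 4/12) = -9*(73 - 4*1/12) = -9*(73 - ⅓) = -9*218/3 = -654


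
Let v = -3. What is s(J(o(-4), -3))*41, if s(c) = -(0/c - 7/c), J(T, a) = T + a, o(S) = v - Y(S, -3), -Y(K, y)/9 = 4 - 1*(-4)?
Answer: 287/66 ≈ 4.3485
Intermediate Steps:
Y(K, y) = -72 (Y(K, y) = -9*(4 - 1*(-4)) = -9*(4 + 4) = -9*8 = -72)
o(S) = 69 (o(S) = -3 - 1*(-72) = -3 + 72 = 69)
s(c) = 7/c (s(c) = -(0 - 7/c) = -(-7)/c = 7/c)
s(J(o(-4), -3))*41 = (7/(69 - 3))*41 = (7/66)*41 = 287/66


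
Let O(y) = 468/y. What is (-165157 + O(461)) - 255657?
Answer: -193994786/461 ≈ -4.2081e+5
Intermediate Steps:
(-165157 + O(461)) - 255657 = (-165157 + 468/461) - 255657 = -76136909/461 - 255657 = -193994786/461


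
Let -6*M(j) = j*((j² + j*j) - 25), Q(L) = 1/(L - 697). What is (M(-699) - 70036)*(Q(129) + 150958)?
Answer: 19510408277266167/1136 ≈ 1.7175e+13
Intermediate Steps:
Q(L) = 1/(-697 + L)
M(j) = -j*(-25 + 2*j²)/6 (M(j) = -j*((j² + j*j) - 25)/6 = -j*((j² + j²) - 25)/6 = -j*(2*j² - 25)/6 = -j*(-25 + 2*j²)/6)
(M(-699) - 70036)*(Q(129) + 150958) = ((⅙)*(-699)*(25 - 2*(-699)²) - 70036)*(1/(-697 + 129) + 150958) = ((⅙)*(-699)*(25 - 2*488601) - 70036)*(1/(-568) + 150958) = ((⅙)*(-699)*(25 - 977202) - 70036)*(-1/568 + 150958) = ((⅙)*(-699)*(-977177) - 70036)*(85744143/568) = (227682241/2 - 70036)*(85744143/568) = (227542169/2)*(85744143/568) = 19510408277266167/1136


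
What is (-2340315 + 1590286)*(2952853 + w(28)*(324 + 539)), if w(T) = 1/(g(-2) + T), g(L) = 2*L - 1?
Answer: -50939331077978/23 ≈ -2.2148e+12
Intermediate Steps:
g(L) = -1 + 2*L
w(T) = 1/(-5 + T) (w(T) = 1/((-1 + 2*(-2)) + T) = 1/((-1 - 4) + T) = 1/(-5 + T))
(-2340315 + 1590286)*(2952853 + w(28)*(324 + 539)) = (-2340315 + 1590286)*(2952853 + (324 + 539)/(-5 + 28)) = -750029*(2952853 + 863/23) = -750029*67916482/23 = -50939331077978/23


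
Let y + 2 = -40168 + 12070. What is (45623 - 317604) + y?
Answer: -300081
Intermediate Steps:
y = -28100 (y = -2 + (-40168 + 12070) = -2 - 28098 = -28100)
(45623 - 317604) + y = (45623 - 317604) - 28100 = -271981 - 28100 = -300081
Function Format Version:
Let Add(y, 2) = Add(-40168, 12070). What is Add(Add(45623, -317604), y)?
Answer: -300081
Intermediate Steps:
y = -28100 (y = Add(-2, Add(-40168, 12070)) = Add(-2, -28098) = -28100)
Add(Add(45623, -317604), y) = Add(Add(45623, -317604), -28100) = Add(-271981, -28100) = -300081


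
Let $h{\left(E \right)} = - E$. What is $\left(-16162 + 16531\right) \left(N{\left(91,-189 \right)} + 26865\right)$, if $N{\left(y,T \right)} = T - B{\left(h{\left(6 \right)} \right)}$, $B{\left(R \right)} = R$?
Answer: $9845658$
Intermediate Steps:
$N{\left(y,T \right)} = 6 + T$ ($N{\left(y,T \right)} = T - \left(-1\right) 6 = T - -6 = T + 6 = 6 + T$)
$\left(-16162 + 16531\right) \left(N{\left(91,-189 \right)} + 26865\right) = \left(-16162 + 16531\right) \left(\left(6 - 189\right) + 26865\right) = 369 \left(-183 + 26865\right) = 369 \cdot 26682 = 9845658$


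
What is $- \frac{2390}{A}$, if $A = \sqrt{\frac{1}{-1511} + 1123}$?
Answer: $- \frac{1195 \sqrt{640985843}}{424213} \approx -71.319$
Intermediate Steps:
$A = \frac{2 \sqrt{640985843}}{1511}$ ($A = \sqrt{- \frac{1}{1511} + 1123} = \sqrt{\frac{1696852}{1511}} = \frac{2 \sqrt{640985843}}{1511} \approx 33.511$)
$- \frac{2390}{A} = - \frac{2390}{\frac{2}{1511} \sqrt{640985843}} = - 2390 \frac{\sqrt{640985843}}{848426} = - \frac{1195 \sqrt{640985843}}{424213}$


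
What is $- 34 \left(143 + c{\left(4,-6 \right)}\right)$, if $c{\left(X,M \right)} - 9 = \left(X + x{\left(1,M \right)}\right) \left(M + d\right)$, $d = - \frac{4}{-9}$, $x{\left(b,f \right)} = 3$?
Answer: $- \frac{34612}{9} \approx -3845.8$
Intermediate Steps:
$d = \frac{4}{9}$ ($d = \left(-4\right) \left(- \frac{1}{9}\right) = \frac{4}{9} \approx 0.44444$)
$c{\left(X,M \right)} = 9 + \left(3 + X\right) \left(\frac{4}{9} + M\right)$ ($c{\left(X,M \right)} = 9 + \left(X + 3\right) \left(M + \frac{4}{9}\right) = 9 + \left(3 + X\right) \left(\frac{4}{9} + M\right)$)
$- 34 \left(143 + c{\left(4,-6 \right)}\right) = - 34 \left(143 + \left(\frac{31}{3} + 3 \left(-6\right) + \frac{4}{9} \cdot 4 - 24\right)\right) = - 34 \left(143 + \left(\frac{31}{3} - 18 + \frac{16}{9} - 24\right)\right) = - 34 \left(143 - \frac{269}{9}\right) = \left(-34\right) \frac{1018}{9} = - \frac{34612}{9}$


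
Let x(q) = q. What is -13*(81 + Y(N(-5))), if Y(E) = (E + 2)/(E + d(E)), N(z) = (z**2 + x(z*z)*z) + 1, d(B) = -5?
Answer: -8521/8 ≈ -1065.1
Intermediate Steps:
N(z) = 1 + z**2 + z**3 (N(z) = (z**2 + (z*z)*z) + 1 = (z**2 + z**2*z) + 1 = (z**2 + z**3) + 1 = 1 + z**2 + z**3)
Y(E) = (2 + E)/(-5 + E) (Y(E) = (E + 2)/(E - 5) = (2 + E)/(-5 + E))
-13*(81 + Y(N(-5))) = -13*(81 + (2 + (1 + (-5)**2 + (-5)**3))/(-5 + (1 + (-5)**2 + (-5)**3))) = -13*(81 + (2 + (1 + 25 - 125))/(-5 + (1 + 25 - 125))) = -13*(81 + (2 - 99)/(-5 - 99)) = -13*(81 - 97/(-104)) = -13*(81 - 1/104*(-97)) = -13*(81 + 97/104) = -13*8521/104 = -8521/8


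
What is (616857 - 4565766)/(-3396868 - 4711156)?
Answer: 3948909/8108024 ≈ 0.48704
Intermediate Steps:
(616857 - 4565766)/(-3396868 - 4711156) = -3948909/(-8108024) = -3948909*(-1/8108024) = 3948909/8108024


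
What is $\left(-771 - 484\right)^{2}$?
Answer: $1575025$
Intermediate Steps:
$\left(-771 - 484\right)^{2} = \left(-1255\right)^{2} = 1575025$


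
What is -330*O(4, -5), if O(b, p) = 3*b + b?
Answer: -5280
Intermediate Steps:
O(b, p) = 4*b
-330*O(4, -5) = -1320*4 = -330*16 = -5280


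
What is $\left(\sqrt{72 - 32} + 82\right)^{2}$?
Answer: $6764 + 328 \sqrt{10} \approx 7801.2$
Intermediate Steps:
$\left(\sqrt{72 - 32} + 82\right)^{2} = \left(\sqrt{40} + 82\right)^{2} = \left(2 \sqrt{10} + 82\right)^{2} = \left(82 + 2 \sqrt{10}\right)^{2}$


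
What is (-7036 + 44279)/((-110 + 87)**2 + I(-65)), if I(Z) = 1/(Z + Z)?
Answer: 4841590/68769 ≈ 70.404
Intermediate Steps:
I(Z) = 1/(2*Z)
(-7036 + 44279)/((-110 + 87)**2 + I(-65)) = (-7036 + 44279)/((-110 + 87)**2 + (1/2)/(-65)) = 37243/((-23)**2 + (1/2)*(-1/65)) = 37243/(529 - 1/130) = 37243/(68769/130) = 37243*(130/68769) = 4841590/68769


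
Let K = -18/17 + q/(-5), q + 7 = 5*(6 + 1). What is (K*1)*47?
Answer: -26602/85 ≈ -312.96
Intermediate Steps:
q = 28 (q = -7 + 5*(6 + 1) = -7 + 5*7 = -7 + 35 = 28)
K = -566/85 (K = -18/17 + 28/(-5) = -18*1/17 + 28*(-⅕) = -18/17 - 28/5 = -566/85 ≈ -6.6588)
(K*1)*47 = -566/85*1*47 = -566/85*47 = -26602/85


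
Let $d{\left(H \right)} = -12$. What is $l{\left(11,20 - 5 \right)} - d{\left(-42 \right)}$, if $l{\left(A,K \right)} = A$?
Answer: $23$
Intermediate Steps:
$l{\left(11,20 - 5 \right)} - d{\left(-42 \right)} = 11 - -12 = 11 + 12 = 23$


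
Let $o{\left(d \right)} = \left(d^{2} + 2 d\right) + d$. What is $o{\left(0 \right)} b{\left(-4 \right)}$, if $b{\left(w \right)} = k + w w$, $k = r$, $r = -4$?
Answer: $0$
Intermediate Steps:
$k = -4$
$o{\left(d \right)} = d^{2} + 3 d$
$b{\left(w \right)} = -4 + w^{2}$ ($b{\left(w \right)} = -4 + w w = -4 + w^{2}$)
$o{\left(0 \right)} b{\left(-4 \right)} = 0 \left(3 + 0\right) \left(-4 + \left(-4\right)^{2}\right) = 0 \cdot 3 \left(-4 + 16\right) = 0 \cdot 12 = 0$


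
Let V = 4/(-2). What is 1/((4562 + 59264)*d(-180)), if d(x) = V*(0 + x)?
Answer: 1/22977360 ≈ 4.3521e-8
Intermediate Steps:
V = -2 (V = 4*(-½) = -2)
d(x) = -2*x (d(x) = -2*(0 + x) = -2*x)
1/((4562 + 59264)*d(-180)) = 1/((4562 + 59264)*((-2*(-180)))) = 1/(63826*360) = (1/63826)*(1/360) = 1/22977360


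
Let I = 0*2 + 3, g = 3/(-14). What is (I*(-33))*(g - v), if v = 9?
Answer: 12771/14 ≈ 912.21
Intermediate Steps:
g = -3/14 (g = 3*(-1/14) = -3/14 ≈ -0.21429)
I = 3 (I = 0 + 3 = 3)
(I*(-33))*(g - v) = (3*(-33))*(-3/14 - 1*9) = -99*(-3/14 - 9) = -99*(-129/14) = 12771/14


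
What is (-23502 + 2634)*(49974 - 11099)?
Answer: -811243500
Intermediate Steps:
(-23502 + 2634)*(49974 - 11099) = -20868*38875 = -811243500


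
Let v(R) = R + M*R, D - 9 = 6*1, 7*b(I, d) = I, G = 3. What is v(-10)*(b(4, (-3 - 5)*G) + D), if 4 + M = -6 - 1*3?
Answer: 13080/7 ≈ 1868.6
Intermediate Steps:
b(I, d) = I/7
M = -13 (M = -4 + (-6 - 1*3) = -4 + (-6 - 3) = -4 - 9 = -13)
D = 15 (D = 9 + 6*1 = 9 + 6 = 15)
v(R) = -12*R (v(R) = R - 13*R = -12*R)
v(-10)*(b(4, (-3 - 5)*G) + D) = (-12*(-10))*((⅐)*4 + 15) = 120*(4/7 + 15) = 120*(109/7) = 13080/7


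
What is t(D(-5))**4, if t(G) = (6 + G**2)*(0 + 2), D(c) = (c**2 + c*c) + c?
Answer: 272244852024336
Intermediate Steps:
D(c) = c + 2*c**2 (D(c) = (c**2 + c**2) + c = 2*c**2 + c = c + 2*c**2)
t(G) = 12 + 2*G**2 (t(G) = (6 + G**2)*2 = 12 + 2*G**2)
t(D(-5))**4 = (12 + 2*(-5*(1 + 2*(-5)))**2)**4 = (12 + 2*(-5*(1 - 10))**2)**4 = (12 + 2*(-5*(-9))**2)**4 = (12 + 2*45**2)**4 = (12 + 2*2025)**4 = (12 + 4050)**4 = 4062**4 = 272244852024336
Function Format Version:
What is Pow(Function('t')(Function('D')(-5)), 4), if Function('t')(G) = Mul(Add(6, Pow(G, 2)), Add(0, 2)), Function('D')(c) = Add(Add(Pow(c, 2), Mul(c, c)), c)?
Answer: 272244852024336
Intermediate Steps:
Function('D')(c) = Add(c, Mul(2, Pow(c, 2))) (Function('D')(c) = Add(Add(Pow(c, 2), Pow(c, 2)), c) = Add(Mul(2, Pow(c, 2)), c) = Add(c, Mul(2, Pow(c, 2))))
Function('t')(G) = Add(12, Mul(2, Pow(G, 2))) (Function('t')(G) = Mul(Add(6, Pow(G, 2)), 2) = Add(12, Mul(2, Pow(G, 2))))
Pow(Function('t')(Function('D')(-5)), 4) = Pow(Add(12, Mul(2, Pow(Mul(-5, Add(1, Mul(2, -5))), 2))), 4) = Pow(Add(12, Mul(2, Pow(Mul(-5, Add(1, -10)), 2))), 4) = Pow(Add(12, Mul(2, Pow(Mul(-5, -9), 2))), 4) = Pow(Add(12, Mul(2, Pow(45, 2))), 4) = Pow(Add(12, Mul(2, 2025)), 4) = Pow(Add(12, 4050), 4) = Pow(4062, 4) = 272244852024336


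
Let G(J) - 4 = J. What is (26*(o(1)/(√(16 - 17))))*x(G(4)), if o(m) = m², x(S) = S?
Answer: -208*I ≈ -208.0*I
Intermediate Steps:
G(J) = 4 + J
(26*(o(1)/(√(16 - 17))))*x(G(4)) = (26*(1²/(√(16 - 17))))*(4 + 4) = (26*(1/√(-1)))*8 = (26*(1/I))*8 = (26*(1*(-I)))*8 = (26*(-I))*8 = -26*I*8 = -208*I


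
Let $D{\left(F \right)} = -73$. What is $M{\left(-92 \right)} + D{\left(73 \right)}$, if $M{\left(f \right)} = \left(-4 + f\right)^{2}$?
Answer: $9143$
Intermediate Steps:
$M{\left(-92 \right)} + D{\left(73 \right)} = \left(-4 - 92\right)^{2} - 73 = \left(-96\right)^{2} - 73 = 9216 - 73 = 9143$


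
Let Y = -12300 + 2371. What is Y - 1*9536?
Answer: -19465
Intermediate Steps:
Y = -9929
Y - 1*9536 = -9929 - 1*9536 = -9929 - 9536 = -19465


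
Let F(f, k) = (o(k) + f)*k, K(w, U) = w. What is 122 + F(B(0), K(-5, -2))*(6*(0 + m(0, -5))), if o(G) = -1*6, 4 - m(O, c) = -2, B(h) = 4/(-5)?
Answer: 1346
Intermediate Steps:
B(h) = -⅘ (B(h) = 4*(-⅕) = -⅘)
m(O, c) = 6 (m(O, c) = 4 - 1*(-2) = 4 + 2 = 6)
o(G) = -6
F(f, k) = k*(-6 + f) (F(f, k) = (-6 + f)*k = k*(-6 + f))
122 + F(B(0), K(-5, -2))*(6*(0 + m(0, -5))) = 122 + (-5*(-6 - ⅘))*(6*(0 + 6)) = 122 + (-5*(-34/5))*(6*6) = 122 + 34*36 = 122 + 1224 = 1346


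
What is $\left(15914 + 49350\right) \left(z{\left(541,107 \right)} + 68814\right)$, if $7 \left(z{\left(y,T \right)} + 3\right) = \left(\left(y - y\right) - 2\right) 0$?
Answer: $4490881104$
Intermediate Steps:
$z{\left(y,T \right)} = -3$ ($z{\left(y,T \right)} = -3 + \frac{\left(\left(y - y\right) - 2\right) 0}{7} = -3 + \frac{\left(0 - 2\right) 0}{7} = -3 + \frac{\left(-2\right) 0}{7} = -3 + \frac{1}{7} \cdot 0 = -3 + 0 = -3$)
$\left(15914 + 49350\right) \left(z{\left(541,107 \right)} + 68814\right) = \left(15914 + 49350\right) \left(-3 + 68814\right) = 65264 \cdot 68811 = 4490881104$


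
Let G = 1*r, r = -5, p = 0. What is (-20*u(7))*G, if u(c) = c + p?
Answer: 700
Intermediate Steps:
u(c) = c (u(c) = c + 0 = c)
G = -5 (G = 1*(-5) = -5)
(-20*u(7))*G = -20*7*(-5) = -140*(-5) = 700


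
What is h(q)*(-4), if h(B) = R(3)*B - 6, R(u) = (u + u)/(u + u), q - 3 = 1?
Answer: 8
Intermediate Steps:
q = 4 (q = 3 + 1 = 4)
R(u) = 1 (R(u) = (2*u)/((2*u)) = (2*u)*(1/(2*u)) = 1)
h(B) = -6 + B (h(B) = 1*B - 6 = B - 6 = -6 + B)
h(q)*(-4) = (-6 + 4)*(-4) = -2*(-4) = 8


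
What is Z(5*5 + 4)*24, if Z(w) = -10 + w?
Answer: 456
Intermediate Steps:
Z(5*5 + 4)*24 = (-10 + (5*5 + 4))*24 = (-10 + (25 + 4))*24 = (-10 + 29)*24 = 19*24 = 456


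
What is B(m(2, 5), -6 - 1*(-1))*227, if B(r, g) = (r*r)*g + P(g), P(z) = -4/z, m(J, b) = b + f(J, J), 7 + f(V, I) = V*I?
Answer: -21792/5 ≈ -4358.4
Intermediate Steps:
f(V, I) = -7 + I*V (f(V, I) = -7 + V*I = -7 + I*V)
m(J, b) = -7 + b + J**2 (m(J, b) = b + (-7 + J*J) = b + (-7 + J**2) = -7 + b + J**2)
B(r, g) = -4/g + g*r**2 (B(r, g) = (r*r)*g - 4/g = r**2*g - 4/g = g*r**2 - 4/g = -4/g + g*r**2)
B(m(2, 5), -6 - 1*(-1))*227 = (-4/(-6 - 1*(-1)) + (-6 - 1*(-1))*(-7 + 5 + 2**2)**2)*227 = (-4/(-6 + 1) + (-6 + 1)*(-7 + 5 + 4)**2)*227 = (-4/(-5) - 5*2**2)*227 = (-4*(-1/5) - 5*4)*227 = (4/5 - 20)*227 = -96/5*227 = -21792/5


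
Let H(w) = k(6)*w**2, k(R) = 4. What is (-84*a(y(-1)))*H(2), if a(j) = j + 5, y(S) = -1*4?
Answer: -1344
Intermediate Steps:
y(S) = -4
a(j) = 5 + j
H(w) = 4*w**2
(-84*a(y(-1)))*H(2) = (-84*(5 - 4))*(4*2**2) = (-84*1)*(4*4) = -84*16 = -1344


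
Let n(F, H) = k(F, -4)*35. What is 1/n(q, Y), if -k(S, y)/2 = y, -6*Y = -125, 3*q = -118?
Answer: 1/280 ≈ 0.0035714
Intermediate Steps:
q = -118/3 (q = (⅓)*(-118) = -118/3 ≈ -39.333)
Y = 125/6 (Y = -⅙*(-125) = 125/6 ≈ 20.833)
k(S, y) = -2*y
n(F, H) = 280 (n(F, H) = -2*(-4)*35 = 8*35 = 280)
1/n(q, Y) = 1/280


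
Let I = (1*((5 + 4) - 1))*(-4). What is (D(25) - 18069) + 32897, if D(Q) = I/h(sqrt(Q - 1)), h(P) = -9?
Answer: 133484/9 ≈ 14832.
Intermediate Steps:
I = -32 (I = (1*(9 - 1))*(-4) = (1*8)*(-4) = 8*(-4) = -32)
D(Q) = 32/9 (D(Q) = -32/(-9) = -32*(-1/9) = 32/9)
(D(25) - 18069) + 32897 = (32/9 - 18069) + 32897 = -162589/9 + 32897 = 133484/9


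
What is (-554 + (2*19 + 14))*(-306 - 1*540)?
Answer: 424692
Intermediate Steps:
(-554 + (2*19 + 14))*(-306 - 1*540) = (-554 + (38 + 14))*(-306 - 540) = (-554 + 52)*(-846) = -502*(-846) = 424692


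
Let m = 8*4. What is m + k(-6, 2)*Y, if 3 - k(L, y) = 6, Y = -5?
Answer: 47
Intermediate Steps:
m = 32
k(L, y) = -3 (k(L, y) = 3 - 1*6 = 3 - 6 = -3)
m + k(-6, 2)*Y = 32 - 3*(-5) = 32 + 15 = 47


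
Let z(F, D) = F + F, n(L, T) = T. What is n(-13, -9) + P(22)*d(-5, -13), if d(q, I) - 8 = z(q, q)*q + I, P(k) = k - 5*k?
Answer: -3969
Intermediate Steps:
z(F, D) = 2*F
P(k) = -4*k
d(q, I) = 8 + I + 2*q**2 (d(q, I) = 8 + ((2*q)*q + I) = 8 + (2*q**2 + I) = 8 + (I + 2*q**2) = 8 + I + 2*q**2)
n(-13, -9) + P(22)*d(-5, -13) = -9 + (-4*22)*(8 - 13 + 2*(-5)**2) = -9 - 88*(8 - 13 + 2*25) = -9 - 88*(8 - 13 + 50) = -9 - 88*45 = -9 - 3960 = -3969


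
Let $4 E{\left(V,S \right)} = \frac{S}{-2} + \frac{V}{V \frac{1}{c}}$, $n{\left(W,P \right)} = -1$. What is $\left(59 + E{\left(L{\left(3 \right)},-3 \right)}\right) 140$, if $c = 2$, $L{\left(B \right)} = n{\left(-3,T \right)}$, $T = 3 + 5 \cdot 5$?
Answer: $\frac{16765}{2} \approx 8382.5$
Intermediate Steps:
$T = 28$ ($T = 3 + 25 = 28$)
$L{\left(B \right)} = -1$
$E{\left(V,S \right)} = \frac{1}{2} - \frac{S}{8}$ ($E{\left(V,S \right)} = \frac{\frac{S}{-2} + \frac{V}{V \frac{1}{2}}}{4} = \frac{S \left(- \frac{1}{2}\right) + \frac{V}{V \frac{1}{2}}}{4} = \frac{- \frac{S}{2} + \frac{V}{\frac{1}{2} V}}{4} = \frac{- \frac{S}{2} + V \frac{2}{V}}{4} = \frac{- \frac{S}{2} + 2}{4} = \frac{2 - \frac{S}{2}}{4} = \frac{1}{2} - \frac{S}{8}$)
$\left(59 + E{\left(L{\left(3 \right)},-3 \right)}\right) 140 = \left(59 + \left(\frac{1}{2} - - \frac{3}{8}\right)\right) 140 = \left(59 + \left(\frac{1}{2} + \frac{3}{8}\right)\right) 140 = \left(59 + \frac{7}{8}\right) 140 = \frac{479}{8} \cdot 140 = \frac{16765}{2}$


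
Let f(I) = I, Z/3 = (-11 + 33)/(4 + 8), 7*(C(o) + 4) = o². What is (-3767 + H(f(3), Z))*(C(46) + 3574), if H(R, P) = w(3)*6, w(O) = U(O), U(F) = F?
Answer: -101620394/7 ≈ -1.4517e+7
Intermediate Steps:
C(o) = -4 + o²/7
w(O) = O
Z = 11/2 (Z = 3*((-11 + 33)/(4 + 8)) = 3*(22/12) = 3*(22*(1/12)) = 3*(11/6) = 11/2 ≈ 5.5000)
H(R, P) = 18 (H(R, P) = 3*6 = 18)
(-3767 + H(f(3), Z))*(C(46) + 3574) = (-3767 + 18)*((-4 + (⅐)*46²) + 3574) = -3749*((-4 + (⅐)*2116) + 3574) = -3749*((-4 + 2116/7) + 3574) = -3749*(2088/7 + 3574) = -3749*27106/7 = -101620394/7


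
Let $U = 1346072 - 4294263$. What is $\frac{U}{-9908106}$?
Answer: $\frac{2948191}{9908106} \approx 0.29755$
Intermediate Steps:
$U = -2948191$ ($U = 1346072 - 4294263 = -2948191$)
$\frac{U}{-9908106} = - \frac{2948191}{-9908106} = \left(-2948191\right) \left(- \frac{1}{9908106}\right) = \frac{2948191}{9908106}$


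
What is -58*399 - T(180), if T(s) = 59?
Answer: -23201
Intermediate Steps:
-58*399 - T(180) = -58*399 - 1*59 = -23142 - 59 = -23201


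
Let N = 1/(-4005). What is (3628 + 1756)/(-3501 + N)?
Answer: -10781460/7010753 ≈ -1.5378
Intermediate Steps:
N = -1/4005 ≈ -0.00024969
(3628 + 1756)/(-3501 + N) = (3628 + 1756)/(-3501 - 1/4005) = 5384/(-14021506/4005) = 5384*(-4005/14021506) = -10781460/7010753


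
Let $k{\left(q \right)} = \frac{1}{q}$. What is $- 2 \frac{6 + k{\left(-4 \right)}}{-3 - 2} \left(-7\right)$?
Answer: $- \frac{161}{10} \approx -16.1$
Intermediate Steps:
$- 2 \frac{6 + k{\left(-4 \right)}}{-3 - 2} \left(-7\right) = - 2 \frac{6 + \frac{1}{-4}}{-3 - 2} \left(-7\right) = - 2 \frac{6 - \frac{1}{4}}{-5} \left(-7\right) = - 2 \cdot \frac{23}{4} \left(- \frac{1}{5}\right) \left(-7\right) = \left(-2\right) \left(- \frac{23}{20}\right) \left(-7\right) = \frac{23}{10} \left(-7\right) = - \frac{161}{10}$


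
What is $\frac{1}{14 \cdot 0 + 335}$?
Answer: $\frac{1}{335} \approx 0.0029851$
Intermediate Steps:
$\frac{1}{14 \cdot 0 + 335} = \frac{1}{0 + 335} = \frac{1}{335}$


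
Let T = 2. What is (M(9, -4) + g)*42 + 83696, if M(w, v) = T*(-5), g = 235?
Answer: 93146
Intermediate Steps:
M(w, v) = -10 (M(w, v) = 2*(-5) = -10)
(M(9, -4) + g)*42 + 83696 = (-10 + 235)*42 + 83696 = 225*42 + 83696 = 9450 + 83696 = 93146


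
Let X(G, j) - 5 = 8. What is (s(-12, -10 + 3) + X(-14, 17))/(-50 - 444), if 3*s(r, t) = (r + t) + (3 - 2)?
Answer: -7/494 ≈ -0.014170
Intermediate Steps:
X(G, j) = 13 (X(G, j) = 5 + 8 = 13)
s(r, t) = 1/3 + r/3 + t/3 (s(r, t) = ((r + t) + (3 - 2))/3 = ((r + t) + 1)/3 = (1 + r + t)/3 = 1/3 + r/3 + t/3)
(s(-12, -10 + 3) + X(-14, 17))/(-50 - 444) = ((1/3 + (1/3)*(-12) + (-10 + 3)/3) + 13)/(-50 - 444) = ((1/3 - 4 + (1/3)*(-7)) + 13)/(-494) = ((1/3 - 4 - 7/3) + 13)*(-1/494) = (-6 + 13)*(-1/494) = 7*(-1/494) = -7/494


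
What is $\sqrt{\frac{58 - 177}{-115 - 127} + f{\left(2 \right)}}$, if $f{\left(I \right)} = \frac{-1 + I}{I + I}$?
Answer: $\frac{\sqrt{359}}{22} \approx 0.86124$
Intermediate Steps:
$f{\left(I \right)} = \frac{-1 + I}{2 I}$
$\sqrt{\frac{58 - 177}{-115 - 127} + f{\left(2 \right)}} = \sqrt{\frac{58 - 177}{-115 - 127} + \frac{-1 + 2}{2 \cdot 2}} = \sqrt{- \frac{119}{-242} + \frac{1}{2} \cdot \frac{1}{2} \cdot 1} = \sqrt{\left(-119\right) \left(- \frac{1}{242}\right) + \frac{1}{4}} = \sqrt{\frac{119}{242} + \frac{1}{4}} = \sqrt{\frac{359}{484}} = \frac{\sqrt{359}}{22}$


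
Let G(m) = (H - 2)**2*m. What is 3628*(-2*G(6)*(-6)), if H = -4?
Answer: 9403776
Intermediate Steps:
G(m) = 36*m (G(m) = (-4 - 2)**2*m = (-6)**2*m = 36*m)
3628*(-2*G(6)*(-6)) = 3628*(-72*6*(-6)) = 3628*(-2*216*(-6)) = 3628*(-432*(-6)) = 3628*2592 = 9403776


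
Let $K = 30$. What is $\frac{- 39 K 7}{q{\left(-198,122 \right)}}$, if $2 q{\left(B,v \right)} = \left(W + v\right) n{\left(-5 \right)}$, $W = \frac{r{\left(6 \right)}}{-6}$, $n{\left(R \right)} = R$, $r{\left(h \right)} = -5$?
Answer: $\frac{19656}{737} \approx 26.67$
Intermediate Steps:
$W = \frac{5}{6}$ ($W = - \frac{5}{-6} = \left(-5\right) \left(- \frac{1}{6}\right) = \frac{5}{6} \approx 0.83333$)
$q{\left(B,v \right)} = - \frac{25}{12} - \frac{5 v}{2}$ ($q{\left(B,v \right)} = \frac{\left(\frac{5}{6} + v\right) \left(-5\right)}{2} = \frac{- \frac{25}{6} - 5 v}{2} = - \frac{25}{12} - \frac{5 v}{2}$)
$\frac{- 39 K 7}{q{\left(-198,122 \right)}} = \frac{\left(-39\right) 30 \cdot 7}{- \frac{25}{12} - 305} = \frac{\left(-1170\right) 7}{- \frac{25}{12} - 305} = - \frac{8190}{- \frac{3685}{12}} = \left(-8190\right) \left(- \frac{12}{3685}\right) = \frac{19656}{737}$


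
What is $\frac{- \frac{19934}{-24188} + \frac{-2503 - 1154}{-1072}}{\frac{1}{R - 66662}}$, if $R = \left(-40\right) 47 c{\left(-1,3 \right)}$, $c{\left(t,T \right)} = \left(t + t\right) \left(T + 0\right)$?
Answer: $- \frac{760289384981}{3241192} \approx -2.3457 \cdot 10^{5}$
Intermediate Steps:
$c{\left(t,T \right)} = 2 T t$ ($c{\left(t,T \right)} = 2 t T = 2 T t$)
$R = 11280$ ($R = \left(-40\right) 47 \cdot 2 \cdot 3 \left(-1\right) = \left(-1880\right) \left(-6\right) = 11280$)
$\frac{- \frac{19934}{-24188} + \frac{-2503 - 1154}{-1072}}{\frac{1}{R - 66662}} = \frac{- \frac{19934}{-24188} + \frac{-2503 - 1154}{-1072}}{\frac{1}{11280 - 66662}} = \frac{\left(-19934\right) \left(- \frac{1}{24188}\right) - - \frac{3657}{1072}}{\frac{1}{-55382}} = \frac{\frac{9967}{12094} + \frac{3657}{1072}}{- \frac{1}{55382}} = \frac{27456191}{6482384} \left(-55382\right) = - \frac{760289384981}{3241192}$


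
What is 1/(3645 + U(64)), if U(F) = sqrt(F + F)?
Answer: 3645/13285897 - 8*sqrt(2)/13285897 ≈ 0.00027350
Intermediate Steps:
U(F) = sqrt(2)*sqrt(F) (U(F) = sqrt(2*F) = sqrt(2)*sqrt(F))
1/(3645 + U(64)) = 1/(3645 + sqrt(2)*sqrt(64)) = 1/(3645 + sqrt(2)*8) = 1/(3645 + 8*sqrt(2))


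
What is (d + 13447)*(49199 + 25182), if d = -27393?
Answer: -1037317426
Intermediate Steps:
(d + 13447)*(49199 + 25182) = (-27393 + 13447)*(49199 + 25182) = -13946*74381 = -1037317426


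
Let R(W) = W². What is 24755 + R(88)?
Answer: 32499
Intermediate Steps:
24755 + R(88) = 24755 + 88² = 24755 + 7744 = 32499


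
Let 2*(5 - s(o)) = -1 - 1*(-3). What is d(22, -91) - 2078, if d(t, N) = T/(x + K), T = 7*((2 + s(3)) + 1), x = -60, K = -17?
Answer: -22865/11 ≈ -2078.6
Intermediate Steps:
s(o) = 4 (s(o) = 5 - (-1 - 1*(-3))/2 = 5 - (-1 + 3)/2 = 5 - ½*2 = 5 - 1 = 4)
T = 49 (T = 7*((2 + 4) + 1) = 7*(6 + 1) = 7*7 = 49)
d(t, N) = -7/11 (d(t, N) = 49/(-60 - 17) = 49/(-77) = 49*(-1/77) = -7/11)
d(22, -91) - 2078 = -7/11 - 2078 = -22865/11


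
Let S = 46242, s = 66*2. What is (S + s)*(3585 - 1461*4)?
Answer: -104758866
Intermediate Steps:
s = 132
(S + s)*(3585 - 1461*4) = (46242 + 132)*(3585 - 1461*4) = 46374*(3585 - 5844) = 46374*(-2259) = -104758866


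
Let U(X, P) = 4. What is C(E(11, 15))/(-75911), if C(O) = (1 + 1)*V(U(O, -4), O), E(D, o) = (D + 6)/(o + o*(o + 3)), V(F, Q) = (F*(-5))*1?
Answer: 40/75911 ≈ 0.00052693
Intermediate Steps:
V(F, Q) = -5*F (V(F, Q) = -5*F*1 = -5*F)
E(D, o) = (6 + D)/(o + o*(3 + o))
C(O) = -40 (C(O) = (1 + 1)*(-5*4) = 2*(-20) = -40)
C(E(11, 15))/(-75911) = -40/(-75911) = -40*(-1/75911) = 40/75911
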